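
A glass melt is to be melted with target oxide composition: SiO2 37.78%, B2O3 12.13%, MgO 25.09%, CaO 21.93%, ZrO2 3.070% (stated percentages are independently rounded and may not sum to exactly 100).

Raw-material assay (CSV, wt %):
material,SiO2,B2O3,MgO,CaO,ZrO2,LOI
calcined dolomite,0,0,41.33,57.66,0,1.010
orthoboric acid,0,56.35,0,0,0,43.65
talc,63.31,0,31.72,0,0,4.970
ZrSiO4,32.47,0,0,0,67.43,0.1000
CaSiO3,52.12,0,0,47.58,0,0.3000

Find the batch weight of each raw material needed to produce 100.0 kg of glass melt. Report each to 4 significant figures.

All arithmetic carries exact precision through every step — mid-chain values are shown, with 4-significant-figure rounding, when written out; exactly one rounding lands on every reported figure. The derived quantities are carried at full precision (totals, ignition loss, five oxide percentages, net glass mass, the yield) starting from the weights on 100.0 kg of glass as quoted within the problem or answer text.
Target oxide masses per 100.0 kg glass melt:
  SiO2: 37.78% × 100.0 = 37.78 kg
  B2O3: 12.13% × 100.0 = 12.13 kg
  MgO: 25.09% × 100.0 = 25.09 kg
  CaO: 21.93% × 100.0 = 21.93 kg
  ZrO2: 3.070% × 100.0 = 3.070 kg
Sums-versus-targets review using the reported weights, against the basis in use (sums match the target masses up to rounding of the answer):
  SiO2: 45.29·0.6331 + 4.553·0.3247 + 14.64·0.5212 = 37.78 kg (target 37.78 kg)
  B2O3: 21.53·0.5635 = 12.13 kg (target 12.13 kg)
  MgO: 25.95·0.4133 + 45.29·0.3172 = 25.09 kg (target 25.09 kg)
  CaO: 25.95·0.5766 + 14.64·0.4758 = 21.93 kg (target 21.93 kg)
  ZrO2: 4.553·0.6743 = 3.070 kg (target 3.070 kg)
Consistency of the glass mass: net batch after ignition = 100.0 kg (the Σ of target masses is 100.0 kg; the stated basis being 100.0 kg — a pure rounding effect).
Adding the batch up: Σ batch = 112.0 kg; loss to ignition Σ batch·LOI = 11.96 kg; glass ÷ batch gives a yield of 89.32%.

Batch per 100.0 kg glass melt:
  calcined dolomite: 25.95 kg
  orthoboric acid: 21.53 kg
  talc: 45.29 kg
  ZrSiO4: 4.553 kg
  CaSiO3: 14.64 kg
Total batch = 112.0 kg; LOI loss = 11.96 kg; yield = 89.32%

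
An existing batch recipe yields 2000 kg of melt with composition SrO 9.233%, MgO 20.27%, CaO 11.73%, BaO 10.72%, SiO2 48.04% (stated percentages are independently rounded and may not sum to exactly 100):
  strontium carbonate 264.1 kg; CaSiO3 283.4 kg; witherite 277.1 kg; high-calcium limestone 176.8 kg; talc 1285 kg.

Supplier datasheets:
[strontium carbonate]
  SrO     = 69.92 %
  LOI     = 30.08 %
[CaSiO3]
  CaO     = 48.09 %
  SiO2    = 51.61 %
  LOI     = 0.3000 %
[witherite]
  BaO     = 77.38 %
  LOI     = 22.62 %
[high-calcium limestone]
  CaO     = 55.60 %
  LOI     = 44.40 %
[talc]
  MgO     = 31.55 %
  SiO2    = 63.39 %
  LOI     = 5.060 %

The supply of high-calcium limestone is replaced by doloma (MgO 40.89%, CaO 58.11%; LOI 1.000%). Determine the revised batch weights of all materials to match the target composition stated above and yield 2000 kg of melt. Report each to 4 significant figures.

Revised batch per 2000 kg melt:
  strontium carbonate: 264.1 kg
  CaSiO3: 399.6 kg
  witherite: 277.1 kg
  doloma: 73.00 kg
  talc: 1190 kg
Total batch = 2204 kg; LOI loss = 204.3 kg

All internal work carries full precision from first step to last. The intermediate values are shown (rounded to 4 significant figures) between the steps. Each reported result is rounded just once — all derived quantities, including the yield, LOI, glass mass, the five compositions, the totals, are rebuilt from the batch weights at 2000 kg of glass at full float precision as quoted within the problem or answer text.
Target masses of each oxide per 2000 kg melt:
  SrO: 9.233% × 2000 = 184.7 kg
  MgO: 20.27% × 2000 = 405.4 kg
  CaO: 11.73% × 2000 = 234.6 kg
  BaO: 10.72% × 2000 = 214.4 kg
  SiO2: 48.04% × 2000 = 960.8 kg
A balance pass over the oxides, given the weights on record, under the basis named above (delivered sums recover each target inside rounding margins):
  SrO: 264.1·0.6992 = 184.7 kg (target 184.7 kg)
  MgO: 73.00·0.4089 + 1190·0.3155 = 405.3 kg (target 405.4 kg)
  CaO: 399.6·0.4809 + 73.00·0.5811 = 234.6 kg (target 234.6 kg)
  BaO: 277.1·0.7738 = 214.4 kg (target 214.4 kg)
  SiO2: 399.6·0.5161 + 1190·0.6339 = 960.6 kg (target 960.8 kg)
Glass-mass closure: batch total minus LOI = 2000 kg (oxide target masses add up to 2000 kg; basis as stated: 2000 kg — rounding explains the deltas).
Summing the batch: Σ batch = 2204 kg; loss to ignition Σ batch·LOI = 204.3 kg; as yield: glass ÷ batch → 90.73%.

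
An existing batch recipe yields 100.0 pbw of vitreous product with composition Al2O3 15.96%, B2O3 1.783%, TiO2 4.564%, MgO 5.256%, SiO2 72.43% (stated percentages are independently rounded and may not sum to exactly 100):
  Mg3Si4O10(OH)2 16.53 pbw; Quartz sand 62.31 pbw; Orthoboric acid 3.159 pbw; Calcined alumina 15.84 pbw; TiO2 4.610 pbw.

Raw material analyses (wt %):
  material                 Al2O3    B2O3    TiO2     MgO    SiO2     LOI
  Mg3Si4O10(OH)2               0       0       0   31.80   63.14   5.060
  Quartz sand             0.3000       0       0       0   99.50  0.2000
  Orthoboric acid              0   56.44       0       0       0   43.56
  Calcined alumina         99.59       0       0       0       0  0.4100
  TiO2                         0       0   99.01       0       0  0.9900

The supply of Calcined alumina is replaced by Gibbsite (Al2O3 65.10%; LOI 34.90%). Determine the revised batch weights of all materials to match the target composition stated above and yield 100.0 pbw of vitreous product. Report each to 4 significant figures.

Revised batch per 100.0 pbw vitreous product:
  Mg3Si4O10(OH)2: 16.53 pbw
  Quartz sand: 62.31 pbw
  Orthoboric acid: 3.159 pbw
  Gibbsite: 24.23 pbw
  TiO2: 4.610 pbw
Total batch = 110.8 pbw; LOI loss = 10.84 pbw

All internal work maintains full precision through every step. Mid-chain values are displayed (rounded to 4 significant figures) between the steps. A single rounding produces each reported number. All derived quantities, which include the yield, glass mass, the five compositions, ignition loss, totals, are rebuilt at full float precision, precisely as stated by question or answer, from the weighed amounts for 100.0 pbw of glass.
Per-oxide target masses for 100.0 pbw vitreous product:
  Al2O3: 15.96% × 100.0 = 15.96 pbw
  B2O3: 1.783% × 100.0 = 1.783 pbw
  TiO2: 4.564% × 100.0 = 4.564 pbw
  MgO: 5.256% × 100.0 = 5.256 pbw
  SiO2: 72.43% × 100.0 = 72.43 pbw
Mass-balance tally per oxide using the reported weights, versus the basis set out (summed amounts equal target values inside rounding margins):
  Al2O3: 62.31·0.003000 + 24.23·0.6510 = 15.96 pbw (target 15.96 pbw)
  B2O3: 3.159·0.5644 = 1.783 pbw (target 1.783 pbw)
  TiO2: 4.610·0.9901 = 4.564 pbw (target 4.564 pbw)
  MgO: 16.53·0.3180 = 5.257 pbw (target 5.256 pbw)
  SiO2: 16.53·0.6314 + 62.31·0.9950 = 72.44 pbw (target 72.43 pbw)
Glass-mass sanity pass: total charge less LOI = 100.0 pbw (summing oxide targets gives 99.99 pbw; basis as stated: 100.0 pbw — deltas are rounding alone).
Summing the batch: Σ batch = 110.8 pbw; loss to ignition Σ batch·LOI = 10.84 pbw; yield, glass over the total, = 90.22%.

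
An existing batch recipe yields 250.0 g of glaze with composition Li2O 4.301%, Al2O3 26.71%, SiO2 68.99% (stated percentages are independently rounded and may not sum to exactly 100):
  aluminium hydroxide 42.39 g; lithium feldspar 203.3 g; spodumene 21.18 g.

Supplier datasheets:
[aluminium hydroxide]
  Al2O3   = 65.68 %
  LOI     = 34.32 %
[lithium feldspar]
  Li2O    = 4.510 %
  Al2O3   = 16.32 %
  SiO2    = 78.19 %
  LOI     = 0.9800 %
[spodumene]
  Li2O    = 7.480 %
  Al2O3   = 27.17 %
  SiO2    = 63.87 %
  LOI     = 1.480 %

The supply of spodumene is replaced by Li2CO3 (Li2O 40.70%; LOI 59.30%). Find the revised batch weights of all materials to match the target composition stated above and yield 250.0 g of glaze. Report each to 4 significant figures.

The working math holds full float precision in all steps — the intermediate values appear, rounded to four significant figures, as written. Exactly one rounding goes into each reported figure — all derived quantities are computed starting from the weights at 250.0 g of glass at exact precision (yield, totals, the three compositions, LOI, net glass mass) precisely as stated by either problem or answer.
Target oxide masses per 250.0 g glaze:
  Li2O: 4.301% × 250.0 = 10.75 g
  Al2O3: 26.71% × 250.0 = 66.78 g
  SiO2: 68.99% × 250.0 = 172.5 g
A balance pass over the oxides, with the batch weights as given, per the basis as stated (every target is met by its sum up to rounding of the answer):
  Li2O: 220.6·0.04510 + 1.976·0.4070 = 10.75 g (target 10.75 g)
  Al2O3: 46.86·0.6568 + 220.6·0.1632 = 66.78 g (target 66.78 g)
  SiO2: 220.6·0.7819 = 172.5 g (target 172.5 g)
Mass balance on the glass: total batch − LOI = 250.0 g (targets for the oxides total 250.0 g; stated basis 250.0 g — rounding explains the deltas).
Batch grand total — Σ batch = 269.4 g; LOI removed, Σ of batch·LOI: 19.42 g; glass ÷ batch gives a yield of 92.79%.

Revised batch per 250.0 g glaze:
  aluminium hydroxide: 46.86 g
  lithium feldspar: 220.6 g
  Li2CO3: 1.976 g
Total batch = 269.4 g; LOI loss = 19.42 g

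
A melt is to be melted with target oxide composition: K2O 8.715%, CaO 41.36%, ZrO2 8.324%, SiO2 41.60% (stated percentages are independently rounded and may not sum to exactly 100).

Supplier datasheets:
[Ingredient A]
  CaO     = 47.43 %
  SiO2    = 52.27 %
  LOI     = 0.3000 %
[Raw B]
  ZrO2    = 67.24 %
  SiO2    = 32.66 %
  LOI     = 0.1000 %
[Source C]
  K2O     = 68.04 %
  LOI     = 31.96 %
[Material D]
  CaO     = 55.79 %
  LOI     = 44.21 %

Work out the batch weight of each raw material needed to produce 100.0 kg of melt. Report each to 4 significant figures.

Batch per 100.0 kg melt:
  Ingredient A: 71.85 kg
  Raw B: 12.38 kg
  Source C: 12.81 kg
  Material D: 13.05 kg
Total batch = 110.1 kg; LOI loss = 10.09 kg; yield = 90.83%

All arithmetic holds full float precision through every step; intermediates are shown, rounded to four significant digits, alongside each step — every reported result takes a single rounding; derived quantities, including totals, ignition loss, four oxide percentages, glass mass, yield, are re-derived using the weight values on 100.0 kg of glass at exact precision, exactly as shown in the problem or the answer.
Oxide mass targets, per 100.0 kg melt:
  K2O: 8.715% × 100.0 = 8.715 kg
  CaO: 41.36% × 100.0 = 41.36 kg
  ZrO2: 8.324% × 100.0 = 8.324 kg
  SiO2: 41.60% × 100.0 = 41.60 kg
Per-oxide balance check using the reported weights, per the basis as stated (delivered sums recover each target modulo rounding of the values):
  K2O: 12.81·0.6804 = 8.716 kg (target 8.715 kg)
  CaO: 71.85·0.4743 + 13.05·0.5579 = 41.36 kg (target 41.36 kg)
  ZrO2: 12.38·0.6724 = 8.324 kg (target 8.324 kg)
  SiO2: 71.85·0.5227 + 12.38·0.3266 = 41.60 kg (target 41.60 kg)
Auditing the glass mass value: the batch minus its LOI: 100.0 kg (the targets, summed, come to 100.0 kg; with the basis standing at 100.0 kg — differing by rounding only).
Batch grand total — Σ batch = 110.1 kg; LOI loss = Σ batch·LOI = 10.09 kg; yield, glass over the total, = 90.83%.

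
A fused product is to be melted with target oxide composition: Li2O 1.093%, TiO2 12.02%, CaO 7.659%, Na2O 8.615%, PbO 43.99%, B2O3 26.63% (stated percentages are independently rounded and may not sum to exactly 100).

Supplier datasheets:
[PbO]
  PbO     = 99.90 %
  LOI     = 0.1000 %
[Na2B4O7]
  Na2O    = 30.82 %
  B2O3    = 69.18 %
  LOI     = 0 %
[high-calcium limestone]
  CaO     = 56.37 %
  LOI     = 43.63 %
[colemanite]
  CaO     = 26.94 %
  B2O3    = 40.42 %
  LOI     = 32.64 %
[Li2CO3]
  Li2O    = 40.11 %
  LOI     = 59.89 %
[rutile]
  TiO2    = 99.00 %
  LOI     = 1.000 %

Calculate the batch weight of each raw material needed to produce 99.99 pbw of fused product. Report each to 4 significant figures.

Batch per 99.99 pbw fused product:
  PbO: 44.03 pbw
  Na2B4O7: 27.95 pbw
  high-calcium limestone: 4.964 pbw
  colemanite: 18.04 pbw
  Li2CO3: 2.725 pbw
  rutile: 12.14 pbw
Total batch = 109.8 pbw; LOI loss = 9.851 pbw; yield = 91.03%

All internal work carries full precision throughout. The intermediate values are displayed, rounded to four significant digits, in the printout; every reported value carries a single rounding; the derived quantities are computed in full float precision (the totals, net glass mass, the six compositions, the yield, LOI) using the weight values for 99.99 pbw of glass as quoted within either problem or answer.
Per-oxide target masses for 99.99 pbw fused product:
  Li2O: 1.093% × 99.99 = 1.093 pbw
  TiO2: 12.02% × 99.99 = 12.02 pbw
  CaO: 7.659% × 99.99 = 7.658 pbw
  Na2O: 8.615% × 99.99 = 8.614 pbw
  PbO: 43.99% × 99.99 = 43.99 pbw
  B2O3: 26.63% × 99.99 = 26.63 pbw
Balance tally, oxide-wise, per the reported batch figures, against the basis in use (sums match the target masses up to rounding of the answer):
  Li2O: 2.725·0.4011 = 1.093 pbw (target 1.093 pbw)
  TiO2: 12.14·0.9900 = 12.02 pbw (target 12.02 pbw)
  CaO: 4.964·0.5637 + 18.04·0.2694 = 7.658 pbw (target 7.658 pbw)
  Na2O: 27.95·0.3082 = 8.614 pbw (target 8.614 pbw)
  PbO: 44.03·0.9990 = 43.99 pbw (target 43.99 pbw)
  B2O3: 27.95·0.6918 + 18.04·0.4042 = 26.63 pbw (target 26.63 pbw)
The glass-mass cross-check: net batch after ignition = 100.0 pbw (per-oxide target masses sum to 100.0 pbw; stated basis 99.99 pbw — rounding explains the deltas).
Total batch = Σ batch = 109.8 pbw; Σ batch·LOI gives LOI loss = 9.851 pbw; as yield: glass ÷ batch → 91.03%.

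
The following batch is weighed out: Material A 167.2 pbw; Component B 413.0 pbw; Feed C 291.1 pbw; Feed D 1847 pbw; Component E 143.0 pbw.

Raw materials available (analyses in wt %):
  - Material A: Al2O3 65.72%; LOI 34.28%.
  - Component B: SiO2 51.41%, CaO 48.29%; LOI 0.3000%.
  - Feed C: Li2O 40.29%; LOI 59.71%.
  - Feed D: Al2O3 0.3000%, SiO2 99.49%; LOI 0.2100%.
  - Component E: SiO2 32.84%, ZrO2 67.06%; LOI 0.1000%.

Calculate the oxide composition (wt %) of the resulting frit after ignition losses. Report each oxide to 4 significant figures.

Glass mass = 2625 pbw (batch 2861 − LOI 236.4).
Composition: Al2O3 4.397%, Li2O 4.468%, SiO2 79.88%, ZrO2 3.653%, CaO 7.598%

The working math carries full precision in every operation; mid-chain values are printed with 4-significant-figure rounding within the worked lines. A single rounding produces each reported number. The derived quantities are re-derived in full float precision (net glass mass, the totals, yield, ignition loss, five oxide percentages) starting from the weights for 2625 pbw of glass as written in problem or answer.
Delivered oxide masses:
  Al2O3: 167.2·0.6572 + 1847·0.003000 = 115.4 pbw
  Li2O: 291.1·0.4029 = 117.3 pbw
  SiO2: 413.0·0.5141 + 1847·0.9949 + 143.0·0.3284 = 2097 pbw
  ZrO2: 143.0·0.6706 = 95.90 pbw
  CaO: 413.0·0.4829 = 199.4 pbw
LOI: 167.2·0.3428 + 413.0·0.003000 + 291.1·0.5971 + 1847·0.002100 + 143.0·0.001000 = 236.4 pbw
Glass mass = batch − LOI = 2861 − 236.4 = 2625 pbw (equal to the oxide-mass sum)
wt % = oxide mass / glass mass × 100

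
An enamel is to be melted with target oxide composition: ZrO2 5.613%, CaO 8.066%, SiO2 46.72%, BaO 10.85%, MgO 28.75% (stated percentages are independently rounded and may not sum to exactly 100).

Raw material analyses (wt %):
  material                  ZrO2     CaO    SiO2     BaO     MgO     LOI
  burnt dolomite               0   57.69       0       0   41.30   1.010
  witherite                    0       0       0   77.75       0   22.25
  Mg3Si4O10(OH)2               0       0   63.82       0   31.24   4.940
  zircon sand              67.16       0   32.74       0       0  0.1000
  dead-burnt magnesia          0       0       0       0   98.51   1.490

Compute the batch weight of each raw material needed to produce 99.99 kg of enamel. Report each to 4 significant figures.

Batch per 99.99 kg enamel:
  burnt dolomite: 13.98 kg
  witherite: 13.95 kg
  Mg3Si4O10(OH)2: 68.91 kg
  zircon sand: 8.357 kg
  dead-burnt magnesia: 1.467 kg
Total batch = 106.7 kg; LOI loss = 6.679 kg; yield = 93.74%

Intermediates are displayed rounded to 4 significant digits at each printed step — the whole derivation carries full float precision in all steps; a single rounding yields every reported value — derived quantities (the yield, ignition loss, net glass mass, the totals, five oxide percentages) are recomputed starting from the weights for 99.99 kg of glass in exact precision, as set out in question or answer.
Oxide-by-oxide targets in 99.99 kg enamel:
  ZrO2: 5.613% × 99.99 = 5.612 kg
  CaO: 8.066% × 99.99 = 8.065 kg
  SiO2: 46.72% × 99.99 = 46.72 kg
  BaO: 10.85% × 99.99 = 10.85 kg
  MgO: 28.75% × 99.99 = 28.75 kg
Mass-balance tally per oxide applying the batch weights above, versus the basis set out (each sum matches its target mass given rounding of the digits):
  ZrO2: 8.357·0.6716 = 5.613 kg (target 5.612 kg)
  CaO: 13.98·0.5769 = 8.065 kg (target 8.065 kg)
  SiO2: 68.91·0.6382 + 8.357·0.3274 = 46.71 kg (target 46.72 kg)
  BaO: 13.95·0.7775 = 10.85 kg (target 10.85 kg)
  MgO: 13.98·0.4130 + 68.91·0.3124 + 1.467·0.9851 = 28.75 kg (target 28.75 kg)
Glass mass check: batch Σ − ignition loss = 99.98 kg (the Σ of target masses is 99.99 kg; basis as stated: 99.99 kg — differing by rounding only).
Whole-batch sum: Σ batch = 106.7 kg; loss to ignition Σ batch·LOI = 6.679 kg; yield, glass over the total, = 93.74%.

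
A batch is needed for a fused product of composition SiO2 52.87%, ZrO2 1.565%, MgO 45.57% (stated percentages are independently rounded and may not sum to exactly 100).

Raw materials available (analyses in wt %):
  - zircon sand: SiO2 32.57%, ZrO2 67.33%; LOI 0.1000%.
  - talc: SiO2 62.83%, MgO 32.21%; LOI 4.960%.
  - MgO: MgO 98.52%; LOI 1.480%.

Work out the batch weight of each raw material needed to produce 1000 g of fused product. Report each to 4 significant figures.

Batch per 1000 g fused product:
  zircon sand: 23.24 g
  talc: 829.4 g
  MgO: 191.4 g
Total batch = 1044 g; LOI loss = 43.99 g; yield = 95.79%

Each numeric step runs at exact precision end to end; intermediates are shown (rounded to 4 significant digits) as written. Each reported value takes exactly one rounding — the derived quantities, which include totals, LOI, yield, glass mass, the three compositions, are rebuilt in full float precision, as they appear in the question or the answer, using the weight values at 1000 g of glass.
Target masses of each oxide per 1000 g fused product:
  SiO2: 52.87% × 1000 = 528.7 g
  ZrO2: 1.565% × 1000 = 15.65 g
  MgO: 45.57% × 1000 = 455.7 g
Mass-balance tally per oxide applying the batch weights above, against the basis in use (every target is met by its sum modulo rounding of the values):
  SiO2: 23.24·0.3257 + 829.4·0.6283 = 528.7 g (target 528.7 g)
  ZrO2: 23.24·0.6733 = 15.65 g (target 15.65 g)
  MgO: 829.4·0.3221 + 191.4·0.9852 = 455.7 g (target 455.7 g)
Glass mass check: batch Σ − ignition loss = 1000 g (the Σ of target masses is 1000 g; against the stated basis, 1000 g — deltas are rounding alone).
Total batch = Σ batch = 1044 g; Σ batch·LOI gives LOI loss = 43.99 g; glass ÷ batch gives a yield of 95.79%.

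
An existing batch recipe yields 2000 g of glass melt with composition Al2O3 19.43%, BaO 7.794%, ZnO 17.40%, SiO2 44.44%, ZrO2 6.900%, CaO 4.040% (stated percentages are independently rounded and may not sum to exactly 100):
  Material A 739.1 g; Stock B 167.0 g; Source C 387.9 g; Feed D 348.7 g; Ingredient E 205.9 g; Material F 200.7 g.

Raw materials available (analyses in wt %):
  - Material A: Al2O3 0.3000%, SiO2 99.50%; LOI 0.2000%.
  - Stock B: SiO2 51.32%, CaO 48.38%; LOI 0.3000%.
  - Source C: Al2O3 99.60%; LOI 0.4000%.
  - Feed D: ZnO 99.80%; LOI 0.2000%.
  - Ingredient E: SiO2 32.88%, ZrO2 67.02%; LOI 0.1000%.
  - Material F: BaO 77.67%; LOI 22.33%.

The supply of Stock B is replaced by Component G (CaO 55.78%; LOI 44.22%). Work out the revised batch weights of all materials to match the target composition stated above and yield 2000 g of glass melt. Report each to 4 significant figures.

Revised batch per 2000 g glass melt:
  Material A: 825.2 g
  Component G: 144.9 g
  Source C: 387.7 g
  Feed D: 348.7 g
  Ingredient E: 205.9 g
  Material F: 200.7 g
Total batch = 2113 g; LOI loss = 113.0 g

The working math carries exact precision at every stage — values along the way appear, rounded to 4 significant digits, on the page; a single rounding completes every reported value; all derived quantities are carried using the weight values on 2000 g of glass at full precision (the six compositions, totals, ignition loss, yield, net glass mass) as quoted within either problem or answer.
Target oxide masses per 2000 g glass melt:
  Al2O3: 19.43% × 2000 = 388.6 g
  BaO: 7.794% × 2000 = 155.9 g
  ZnO: 17.40% × 2000 = 348.0 g
  SiO2: 44.44% × 2000 = 888.8 g
  ZrO2: 6.900% × 2000 = 138.0 g
  CaO: 4.040% × 2000 = 80.80 g
Balance tally, oxide-wise, applying the batch weights above, for the quoted basis mass (summed amounts equal target values given rounding of the digits):
  Al2O3: 825.2·0.003000 + 387.7·0.9960 = 388.6 g (target 388.6 g)
  BaO: 200.7·0.7767 = 155.9 g (target 155.9 g)
  ZnO: 348.7·0.9980 = 348.0 g (target 348.0 g)
  SiO2: 825.2·0.9950 + 205.9·0.3288 = 888.8 g (target 888.8 g)
  ZrO2: 205.9·0.6702 = 138.0 g (target 138.0 g)
  CaO: 144.9·0.5578 = 80.83 g (target 80.80 g)
Glass-mass sanity pass: whole batch net of LOI = 2000 g (summing oxide targets gives 2000 g; stated basis 2000 g — any gap is answer rounding).
Whole-batch sum: Σ batch = 2113 g; Σ batch·LOI gives LOI loss = 113.0 g; yield, glass over the total, = 94.65%.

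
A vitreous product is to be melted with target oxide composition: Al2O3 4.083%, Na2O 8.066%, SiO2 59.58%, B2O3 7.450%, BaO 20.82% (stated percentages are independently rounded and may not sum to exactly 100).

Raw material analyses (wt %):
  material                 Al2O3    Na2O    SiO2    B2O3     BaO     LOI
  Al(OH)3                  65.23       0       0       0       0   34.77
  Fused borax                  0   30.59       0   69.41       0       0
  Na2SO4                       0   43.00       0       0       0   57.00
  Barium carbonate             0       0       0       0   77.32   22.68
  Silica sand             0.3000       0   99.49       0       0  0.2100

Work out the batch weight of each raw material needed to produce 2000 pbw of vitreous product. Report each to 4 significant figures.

Batch per 2000 pbw vitreous product:
  Al(OH)3: 119.7 pbw
  Fused borax: 214.7 pbw
  Na2SO4: 222.5 pbw
  Barium carbonate: 538.5 pbw
  Silica sand: 1198 pbw
Total batch = 2293 pbw; LOI loss = 293.1 pbw; yield = 87.22%

All internal work keeps exact precision from start to finish — the intermediate values are displayed (rounded to 4 significant figures) at each printed step — every reported value undergoes a single rounding; all derived quantities (ignition loss, totals, glass mass, the five compositions, the yield) are re-derived from the weighed amounts at 2000 pbw of glass in exact precision, as set out in the problem or the answer.
Per-oxide target masses for 2000 pbw vitreous product:
  Al2O3: 4.083% × 2000 = 81.66 pbw
  Na2O: 8.066% × 2000 = 161.3 pbw
  SiO2: 59.58% × 2000 = 1192 pbw
  B2O3: 7.450% × 2000 = 149.0 pbw
  BaO: 20.82% × 2000 = 416.4 pbw
Checking each oxide sum from the weights as reported, under the basis named above (sum by sum, the targets are met given rounding of the digits):
  Al2O3: 119.7·0.6523 + 1198·0.003000 = 81.67 pbw (target 81.66 pbw)
  Na2O: 214.7·0.3059 + 222.5·0.4300 = 161.4 pbw (target 161.3 pbw)
  SiO2: 1198·0.9949 = 1192 pbw (target 1192 pbw)
  B2O3: 214.7·0.6941 = 149.0 pbw (target 149.0 pbw)
  BaO: 538.5·0.7732 = 416.4 pbw (target 416.4 pbw)
Mass balance on the glass: total batch − LOI = 2000 pbw (summing oxide targets gives 2000 pbw; stated basis 2000 pbw — differing by rounding only).
Whole-batch sum: Σ batch = 2293 pbw; Σ batch·LOI gives LOI loss = 293.1 pbw; as yield: glass ÷ batch → 87.22%.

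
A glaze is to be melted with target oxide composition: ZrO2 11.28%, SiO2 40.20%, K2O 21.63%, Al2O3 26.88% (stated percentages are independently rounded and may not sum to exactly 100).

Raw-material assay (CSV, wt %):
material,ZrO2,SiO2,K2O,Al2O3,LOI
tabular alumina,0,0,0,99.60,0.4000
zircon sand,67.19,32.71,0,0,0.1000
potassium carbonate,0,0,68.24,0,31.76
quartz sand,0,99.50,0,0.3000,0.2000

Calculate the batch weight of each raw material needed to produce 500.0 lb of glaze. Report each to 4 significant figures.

Batch per 500.0 lb glaze:
  tabular alumina: 134.4 lb
  zircon sand: 83.94 lb
  potassium carbonate: 158.5 lb
  quartz sand: 174.4 lb
Total batch = 551.2 lb; LOI loss = 51.31 lb; yield = 90.69%

All arithmetic keeps full float precision through every step; mid-chain values are displayed, with 4-significant-figure rounding, on the page. A single rounding finalizes each reported figure; derived quantities, including totals, ignition loss, glass mass, yield, four oxide percentages, are carried from the weighed amounts for 500.0 lb of glass in full precision, as quoted within the problem or answer text.
Oxide-by-oxide targets in 500.0 lb glaze:
  ZrO2: 11.28% × 500.0 = 56.40 lb
  SiO2: 40.20% × 500.0 = 201.0 lb
  K2O: 21.63% × 500.0 = 108.2 lb
  Al2O3: 26.88% × 500.0 = 134.4 lb
Sums-versus-targets review working from each reported weight, against the basis in use (oxide sums agree with the targets net of answer rounding effects):
  ZrO2: 83.94·0.6719 = 56.40 lb (target 56.40 lb)
  SiO2: 83.94·0.3271 + 174.4·0.9950 = 201.0 lb (target 201.0 lb)
  K2O: 158.5·0.6824 = 108.2 lb (target 108.2 lb)
  Al2O3: 134.4·0.9960 + 174.4·0.003000 = 134.4 lb (target 134.4 lb)
Glass-mass sanity pass: batch Σ − ignition loss = 499.9 lb (the Σ of target masses is 499.9 lb; against the stated basis, 500.0 lb — gaps are rounding artifacts).
Summing the batch: Σ batch = 551.2 lb; ignition loss, Σ(batch × LOI) = 51.31 lb; as yield: glass ÷ batch → 90.69%.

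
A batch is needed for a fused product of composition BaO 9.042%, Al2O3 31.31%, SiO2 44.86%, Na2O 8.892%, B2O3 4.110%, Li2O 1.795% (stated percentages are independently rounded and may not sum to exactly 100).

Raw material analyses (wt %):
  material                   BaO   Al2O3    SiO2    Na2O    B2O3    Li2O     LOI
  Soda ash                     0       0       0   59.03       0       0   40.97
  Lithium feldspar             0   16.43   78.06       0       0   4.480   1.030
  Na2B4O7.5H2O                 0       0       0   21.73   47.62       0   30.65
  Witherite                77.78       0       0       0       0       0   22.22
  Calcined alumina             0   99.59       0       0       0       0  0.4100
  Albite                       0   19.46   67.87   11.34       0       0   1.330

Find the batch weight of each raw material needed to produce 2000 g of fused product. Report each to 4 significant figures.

The whole derivation keeps exact precision at each step — working values are printed rounded to four significant figures in the working — each reported value is rounded once only. All derived quantities (totals, ignition loss, glass mass, the six compositions, yield) are re-derived at full precision from the batch weights on 2000 g of glass precisely as stated by the question or the answer.
The oxide mass targets at 2000 g fused product:
  BaO: 9.042% × 2000 = 180.8 g
  Al2O3: 31.31% × 2000 = 626.2 g
  SiO2: 44.86% × 2000 = 897.2 g
  Na2O: 8.892% × 2000 = 177.8 g
  B2O3: 4.110% × 2000 = 82.20 g
  Li2O: 1.795% × 2000 = 35.90 g
Verifying the oxide balance with the batch weights as given, on the stated basis (every target is met by its sum modulo rounding of the values):
  BaO: 232.5·0.7778 = 180.8 g (target 180.8 g)
  Al2O3: 801.3·0.1643 + 418.4·0.9959 + 400.3·0.1946 = 626.2 g (target 626.2 g)
  SiO2: 801.3·0.7806 + 400.3·0.6787 = 897.2 g (target 897.2 g)
  Na2O: 160.8·0.5903 + 172.6·0.2173 + 400.3·0.1134 = 177.8 g (target 177.8 g)
  B2O3: 172.6·0.4762 = 82.19 g (target 82.20 g)
  Li2O: 801.3·0.04480 = 35.90 g (target 35.90 g)
Glass-mass sanity pass: the batch minus its LOI: 2000 g (per-oxide target masses sum to 2000 g; the stated basis being 2000 g — a pure rounding effect).
Adding the batch up: Σ batch = 2186 g; the LOI term Σ batch·LOI equals 185.7 g; the yield ratio, glass ÷ batch: 91.50%.

Batch per 2000 g fused product:
  Soda ash: 160.8 g
  Lithium feldspar: 801.3 g
  Na2B4O7.5H2O: 172.6 g
  Witherite: 232.5 g
  Calcined alumina: 418.4 g
  Albite: 400.3 g
Total batch = 2186 g; LOI loss = 185.7 g; yield = 91.50%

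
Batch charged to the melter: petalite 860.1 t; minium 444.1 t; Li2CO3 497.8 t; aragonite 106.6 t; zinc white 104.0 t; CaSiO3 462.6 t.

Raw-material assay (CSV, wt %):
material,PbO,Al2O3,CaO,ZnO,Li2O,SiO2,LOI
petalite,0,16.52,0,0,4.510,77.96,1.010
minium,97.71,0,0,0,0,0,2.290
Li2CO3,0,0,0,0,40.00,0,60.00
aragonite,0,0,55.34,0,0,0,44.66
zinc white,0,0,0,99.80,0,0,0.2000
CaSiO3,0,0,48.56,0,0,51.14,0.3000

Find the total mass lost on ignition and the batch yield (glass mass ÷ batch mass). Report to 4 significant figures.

LOI loss = 366.7 t; glass = 2108 t; yield = 85.18%

Mid-chain values are shown, with 4-significant-digit rounding, in the printout — all internal work carries full float precision at every stage — every reported value takes exactly one rounding. The derived quantities (net glass mass, LOI, the six compositions, totals, the yield) are recomputed using the weight values per 2108 t of glass at full precision exactly as shown in the question or the answer.
LOI of each material in turn:
  petalite: 860.1 × 0.01010 = 8.687 t
  minium: 444.1 × 0.02290 = 10.17 t
  Li2CO3: 497.8 × 0.6000 = 298.7 t
  aragonite: 106.6 × 0.4466 = 47.61 t
  zinc white: 104.0 × 0.002000 = 0.2080 t
  CaSiO3: 462.6 × 0.003000 = 1.388 t
Total LOI = 366.7 t
Glass = batch − LOI = 2475 − 366.7 = 2108 t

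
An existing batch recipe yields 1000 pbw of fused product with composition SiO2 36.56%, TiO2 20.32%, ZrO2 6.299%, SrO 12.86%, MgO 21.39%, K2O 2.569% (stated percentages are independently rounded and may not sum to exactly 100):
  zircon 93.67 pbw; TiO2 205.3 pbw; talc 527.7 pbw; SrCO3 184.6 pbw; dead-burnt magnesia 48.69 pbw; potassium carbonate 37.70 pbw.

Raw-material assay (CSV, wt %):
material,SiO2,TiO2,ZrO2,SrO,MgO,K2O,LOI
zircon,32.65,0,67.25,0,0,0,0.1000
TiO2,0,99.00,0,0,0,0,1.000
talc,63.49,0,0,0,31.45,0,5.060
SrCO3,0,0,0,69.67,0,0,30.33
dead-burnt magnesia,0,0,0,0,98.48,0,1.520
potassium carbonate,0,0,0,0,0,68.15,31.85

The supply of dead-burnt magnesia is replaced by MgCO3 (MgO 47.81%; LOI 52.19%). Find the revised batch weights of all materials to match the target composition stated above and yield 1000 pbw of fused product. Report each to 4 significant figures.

Revised batch per 1000 pbw fused product:
  zircon: 93.67 pbw
  TiO2: 205.3 pbw
  talc: 527.7 pbw
  SrCO3: 184.6 pbw
  MgCO3: 100.3 pbw
  potassium carbonate: 37.70 pbw
Total batch = 1149 pbw; LOI loss = 149.2 pbw

Every computation carries exact precision from first step to last. Values along the way are displayed (rounded to four significant figures) in the working. Every reported value is rounded just once — derived quantities, including totals, glass mass, ignition loss, the six compositions, yield, are rebuilt using the weight values at 1000 pbw of glass in exact precision, exactly as shown in the problem or answer text.
The oxide mass targets at 1000 pbw fused product:
  SiO2: 36.56% × 1000 = 365.6 pbw
  TiO2: 20.32% × 1000 = 203.2 pbw
  ZrO2: 6.299% × 1000 = 62.99 pbw
  SrO: 12.86% × 1000 = 128.6 pbw
  MgO: 21.39% × 1000 = 213.9 pbw
  K2O: 2.569% × 1000 = 25.69 pbw
Per-oxide balance check on the weights just shown, versus the basis set out (oxide sums agree with the targets up to rounding of the answer):
  SiO2: 93.67·0.3265 + 527.7·0.6349 = 365.6 pbw (target 365.6 pbw)
  TiO2: 205.3·0.9900 = 203.2 pbw (target 203.2 pbw)
  ZrO2: 93.67·0.6725 = 62.99 pbw (target 62.99 pbw)
  SrO: 184.6·0.6967 = 128.6 pbw (target 128.6 pbw)
  MgO: 527.7·0.3145 + 100.3·0.4781 = 213.9 pbw (target 213.9 pbw)
  K2O: 37.70·0.6815 = 25.69 pbw (target 25.69 pbw)
Glass-mass sanity pass: net batch after ignition = 1000 pbw (summing oxide targets gives 1000 pbw; versus the stated basis of 1000 pbw — any gap is answer rounding).
Summing the batch: Σ batch = 1149 pbw; the LOI term Σ batch·LOI equals 149.2 pbw; as yield: glass ÷ batch → 87.02%.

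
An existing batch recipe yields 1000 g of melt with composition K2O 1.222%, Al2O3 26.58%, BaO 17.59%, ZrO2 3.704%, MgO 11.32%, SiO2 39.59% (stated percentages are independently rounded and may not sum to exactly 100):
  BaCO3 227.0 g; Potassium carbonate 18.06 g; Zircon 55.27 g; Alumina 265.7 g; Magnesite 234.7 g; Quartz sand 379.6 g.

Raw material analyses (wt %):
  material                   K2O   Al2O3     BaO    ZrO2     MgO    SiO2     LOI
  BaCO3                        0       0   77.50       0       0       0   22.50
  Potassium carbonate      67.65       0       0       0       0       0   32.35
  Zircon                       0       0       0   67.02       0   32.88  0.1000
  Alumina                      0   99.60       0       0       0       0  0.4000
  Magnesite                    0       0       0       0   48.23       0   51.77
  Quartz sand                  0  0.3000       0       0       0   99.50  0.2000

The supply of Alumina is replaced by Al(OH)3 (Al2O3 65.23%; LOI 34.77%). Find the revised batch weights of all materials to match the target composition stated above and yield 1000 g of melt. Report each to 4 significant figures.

In-progress results appear with 4-significant-digit rounding when written out. All internal work holds full float precision at all times. Exactly one rounding goes into each reported result; derived quantities are computed in exact precision (the six compositions, ignition loss, totals, net glass mass, yield) from the batch weights at 1000 g of glass, as set out in either problem or answer.
Per-oxide target masses for 1000 g melt:
  K2O: 1.222% × 1000 = 12.22 g
  Al2O3: 26.58% × 1000 = 265.8 g
  BaO: 17.59% × 1000 = 175.9 g
  ZrO2: 3.704% × 1000 = 37.04 g
  MgO: 11.32% × 1000 = 113.2 g
  SiO2: 39.59% × 1000 = 395.9 g
Verifying the oxide balance given the weights on record, for the quoted basis mass (oxide sums agree with the targets within answer rounding):
  K2O: 18.06·0.6765 = 12.22 g (target 12.22 g)
  Al2O3: 405.7·0.6523 + 379.6·0.003000 = 265.8 g (target 265.8 g)
  BaO: 227.0·0.7750 = 175.9 g (target 175.9 g)
  ZrO2: 55.27·0.6702 = 37.04 g (target 37.04 g)
  MgO: 234.7·0.4823 = 113.2 g (target 113.2 g)
  SiO2: 55.27·0.3288 + 379.6·0.9950 = 395.9 g (target 395.9 g)
Glass mass check: Σ batch − LOI loss = 1000 g (targets for the oxides total 1000 g; with the basis standing at 1000 g — rounding explains the deltas).
Total batch = Σ batch = 1320 g; LOI removed, Σ of batch·LOI: 320.3 g; glass ÷ batch gives a yield of 75.74%.

Revised batch per 1000 g melt:
  BaCO3: 227.0 g
  Potassium carbonate: 18.06 g
  Zircon: 55.27 g
  Al(OH)3: 405.7 g
  Magnesite: 234.7 g
  Quartz sand: 379.6 g
Total batch = 1320 g; LOI loss = 320.3 g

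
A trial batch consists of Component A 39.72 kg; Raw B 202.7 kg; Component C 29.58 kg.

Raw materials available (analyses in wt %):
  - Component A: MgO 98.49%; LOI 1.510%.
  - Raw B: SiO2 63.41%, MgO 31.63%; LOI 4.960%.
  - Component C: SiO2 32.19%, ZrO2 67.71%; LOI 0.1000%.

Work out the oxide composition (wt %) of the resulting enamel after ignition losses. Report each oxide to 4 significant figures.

Glass mass = 261.3 kg (batch 272.0 − LOI 10.68).
Composition: SiO2 52.83%, ZrO2 7.664%, MgO 39.51%

The intermediate values appear rounded off to 4 significant figures on the page. Every computation holds full precision through the solve; exactly one rounding lands on every reported result; all derived quantities (net glass mass, ignition loss, three oxide percentages, totals, yield) are carried at full precision from the weighed amounts for 261.3 kg of glass, as they appear in the problem or the answer.
Oxide masses out of the charge:
  SiO2: 202.7·0.6341 + 29.58·0.3219 = 138.1 kg
  ZrO2: 29.58·0.6771 = 20.03 kg
  MgO: 39.72·0.9849 + 202.7·0.3163 = 103.2 kg
LOI: 39.72·0.01510 + 202.7·0.04960 + 29.58·0.001000 = 10.68 kg
Glass = total batch minus LOI = 272.0 − 10.68 = 261.3 kg (= Σ oxide masses)
wt %: oxide over glass, times 100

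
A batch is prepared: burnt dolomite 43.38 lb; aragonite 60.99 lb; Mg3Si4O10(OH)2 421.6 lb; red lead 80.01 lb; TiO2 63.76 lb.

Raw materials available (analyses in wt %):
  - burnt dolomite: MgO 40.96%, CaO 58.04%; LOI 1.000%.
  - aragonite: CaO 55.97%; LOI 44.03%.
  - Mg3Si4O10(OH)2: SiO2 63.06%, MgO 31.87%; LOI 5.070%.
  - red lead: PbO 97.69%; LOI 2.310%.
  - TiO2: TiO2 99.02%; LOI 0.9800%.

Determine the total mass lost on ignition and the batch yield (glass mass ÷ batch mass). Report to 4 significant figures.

Each numeric step runs at full float precision all the way through. The intermediate values are shown, with 4-significant-figure rounding, alongside each step. Every reported value includes exactly one rounding; the derived quantities, including the totals, glass mass, LOI, the five compositions, the yield, are carried from the batch weights for 618.6 lb of glass in exact precision as they appear in the problem or the answer.
Ignition loss by material:
  burnt dolomite: 43.38 × 0.01000 = 0.4338 lb
  aragonite: 60.99 × 0.4403 = 26.85 lb
  Mg3Si4O10(OH)2: 421.6 × 0.05070 = 21.38 lb
  red lead: 80.01 × 0.02310 = 1.848 lb
  TiO2: 63.76 × 0.009800 = 0.6248 lb
Total LOI = 51.14 lb
Glass = batch − LOI = 669.7 − 51.14 = 618.6 lb

LOI loss = 51.14 lb; glass = 618.6 lb; yield = 92.36%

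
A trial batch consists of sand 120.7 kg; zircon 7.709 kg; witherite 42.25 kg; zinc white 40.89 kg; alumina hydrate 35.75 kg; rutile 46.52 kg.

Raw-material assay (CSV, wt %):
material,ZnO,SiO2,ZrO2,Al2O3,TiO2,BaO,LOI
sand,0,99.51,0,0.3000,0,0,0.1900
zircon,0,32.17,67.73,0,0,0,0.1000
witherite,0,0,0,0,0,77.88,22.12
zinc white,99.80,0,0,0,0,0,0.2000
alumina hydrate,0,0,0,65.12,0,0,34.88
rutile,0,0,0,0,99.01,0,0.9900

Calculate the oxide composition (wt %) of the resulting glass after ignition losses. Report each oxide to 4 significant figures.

The intermediate values are shown rounded off to 4 significant digits when written out — the whole derivation holds exact precision through every step — each reported result takes exactly one rounding. The derived quantities (ignition loss, six oxide percentages, yield, net glass mass, the totals) are rebuilt in full precision from the batch weights at 271.2 kg of glass, as set out in the question or the answer.
Per-oxide mass from batch:
  ZnO: 40.89·0.9980 = 40.81 kg
  SiO2: 120.7·0.9951 + 7.709·0.3217 = 122.6 kg
  ZrO2: 7.709·0.6773 = 5.221 kg
  Al2O3: 120.7·0.003000 + 35.75·0.6512 = 23.64 kg
  TiO2: 46.52·0.9901 = 46.06 kg
  BaO: 42.25·0.7788 = 32.90 kg
LOI: 120.7·0.001900 + 7.709·0.001000 + 42.25·0.2212 + 40.89·0.002000 + 35.75·0.3488 + 46.52·0.009900 = 22.59 kg
batch − LOI leaves glass = 293.8 − 22.59 = 271.2 kg (consistent with Σ oxide mass)
each wt % is 100 × oxide ÷ glass

Glass mass = 271.2 kg (batch 293.8 − LOI 22.59).
Composition: ZnO 15.05%, SiO2 45.20%, ZrO2 1.925%, Al2O3 8.717%, TiO2 16.98%, BaO 12.13%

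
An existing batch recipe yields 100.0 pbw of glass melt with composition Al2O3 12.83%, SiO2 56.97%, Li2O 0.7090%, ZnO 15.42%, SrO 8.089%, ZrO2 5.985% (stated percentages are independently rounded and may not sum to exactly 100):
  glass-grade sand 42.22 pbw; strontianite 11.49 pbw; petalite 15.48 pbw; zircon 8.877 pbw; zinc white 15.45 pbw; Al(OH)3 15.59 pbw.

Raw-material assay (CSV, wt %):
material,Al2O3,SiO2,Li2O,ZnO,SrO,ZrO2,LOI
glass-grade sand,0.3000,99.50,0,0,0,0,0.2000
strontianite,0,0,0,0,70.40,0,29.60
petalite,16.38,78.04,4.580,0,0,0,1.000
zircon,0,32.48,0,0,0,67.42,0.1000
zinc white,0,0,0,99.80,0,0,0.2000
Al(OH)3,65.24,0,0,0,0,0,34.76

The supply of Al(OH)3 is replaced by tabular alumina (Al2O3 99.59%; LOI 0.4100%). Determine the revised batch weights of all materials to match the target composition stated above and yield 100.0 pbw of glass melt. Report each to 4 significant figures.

Revised batch per 100.0 pbw glass melt:
  glass-grade sand: 42.22 pbw
  strontianite: 11.49 pbw
  petalite: 15.48 pbw
  zircon: 8.877 pbw
  zinc white: 15.45 pbw
  tabular alumina: 10.21 pbw
Total batch = 103.7 pbw; LOI loss = 3.722 pbw

Intermediates are displayed (rounded to 4 significant digits) in the working. Each numeric step holds full precision in all steps; every reported figure is rounded a single time. All derived quantities (the six compositions, the totals, the yield, net glass mass, ignition loss) are computed using the weight values per 100.0 pbw of glass at full precision, as set out in problem or answer.
Oxide mass targets, per 100.0 pbw glass melt:
  Al2O3: 12.83% × 100.0 = 12.83 pbw
  SiO2: 56.97% × 100.0 = 56.97 pbw
  Li2O: 0.7090% × 100.0 = 0.7090 pbw
  ZnO: 15.42% × 100.0 = 15.42 pbw
  SrO: 8.089% × 100.0 = 8.089 pbw
  ZrO2: 5.985% × 100.0 = 5.985 pbw
Balance tally, oxide-wise, given the weights on record, under the basis named above (sum by sum, the targets are met modulo rounding of the values):
  Al2O3: 42.22·0.003000 + 15.48·0.1638 + 10.21·0.9959 = 12.83 pbw (target 12.83 pbw)
  SiO2: 42.22·0.9950 + 15.48·0.7804 + 8.877·0.3248 = 56.97 pbw (target 56.97 pbw)
  Li2O: 15.48·0.04580 = 0.7090 pbw (target 0.7090 pbw)
  ZnO: 15.45·0.9980 = 15.42 pbw (target 15.42 pbw)
  SrO: 11.49·0.7040 = 8.089 pbw (target 8.089 pbw)
  ZrO2: 8.877·0.6742 = 5.985 pbw (target 5.985 pbw)
The glass-mass cross-check: total charge less LOI = 100.0 pbw (the Σ of target masses is 100.0 pbw; versus the stated basis of 100.0 pbw — deltas are rounding alone).
Adding the batch up: Σ batch = 103.7 pbw; the LOI term Σ batch·LOI equals 3.722 pbw; the yield ratio, glass ÷ batch: 96.41%.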